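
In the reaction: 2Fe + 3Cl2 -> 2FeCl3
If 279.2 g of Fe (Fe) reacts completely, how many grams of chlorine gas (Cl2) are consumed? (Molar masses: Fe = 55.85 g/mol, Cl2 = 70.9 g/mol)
Moles of Fe = 279.2 g ÷ 55.85 g/mol = 4.9991 mol
Mole ratio: 3 mol Cl2 / 2 mol Fe
Moles of Cl2 = 4.9991 × (3/2) = 7.49866 mol
Mass of Cl2 = 7.49866 mol × 70.9 g/mol = 531.7 g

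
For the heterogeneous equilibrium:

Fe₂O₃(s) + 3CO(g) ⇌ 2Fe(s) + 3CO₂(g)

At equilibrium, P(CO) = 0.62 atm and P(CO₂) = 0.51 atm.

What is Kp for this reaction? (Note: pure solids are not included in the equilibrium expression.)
K_p = 0.557

Solids (Fe₂O₃, Fe) are excluded.
Kp = P(CO₂)³/P(CO)³ = (0.51)³/(0.62)³ = 0.1327/0.2383 = 0.557.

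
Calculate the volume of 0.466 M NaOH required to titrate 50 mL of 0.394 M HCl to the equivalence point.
V_{base} = 42.3 mL

At equivalence: moles acid = moles base.
moles HCl = 0.394 M × 0.05 L = 0.0197 mol
V_NaOH = 0.0197 mol ÷ 0.466 M = 0.04227 L = 42.3 mL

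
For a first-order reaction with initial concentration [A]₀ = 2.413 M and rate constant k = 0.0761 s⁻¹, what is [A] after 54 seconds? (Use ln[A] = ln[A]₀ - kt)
0.0396 M

ln[A] = ln[A]₀ - k·t = ln(2.413) - (0.0761)·(54) = 0.8809 - 4.1094 = -3.2285
[A] = e^(-3.2285) = 0.0396 M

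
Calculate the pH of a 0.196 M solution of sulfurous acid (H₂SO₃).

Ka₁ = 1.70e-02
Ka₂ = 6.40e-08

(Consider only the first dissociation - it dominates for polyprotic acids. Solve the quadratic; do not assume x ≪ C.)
pH = 1.30

x² + Ka₁·x − Ka₁·C = 0 with Ka₁ = 1.70e-02, C = 0.196.
x = (−Ka₁ + √(Ka₁² + 4·Ka₁·C))/2 = 4.9846e-02 M, so pH = 1.30.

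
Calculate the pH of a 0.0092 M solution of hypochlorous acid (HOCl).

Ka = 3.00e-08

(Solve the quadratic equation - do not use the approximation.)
pH = 4.78

x² + Ka×x - Ka×C = 0. Using quadratic formula: [H⁺] = 1.6598e-05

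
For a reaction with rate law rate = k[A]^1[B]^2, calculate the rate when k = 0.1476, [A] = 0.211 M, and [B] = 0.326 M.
0.00331 M/s

rate = k·[A]^1·[B]^2 = 0.1476·(0.211)^1·(0.326)^2 = 0.1476·0.211·0.106276 = 0.00331 M/s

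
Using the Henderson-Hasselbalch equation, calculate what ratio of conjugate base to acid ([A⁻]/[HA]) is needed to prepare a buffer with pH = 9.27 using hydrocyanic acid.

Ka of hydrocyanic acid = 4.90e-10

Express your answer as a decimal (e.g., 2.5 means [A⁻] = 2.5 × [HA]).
[A⁻]/[HA] = 0.912

pKa = −log(4.90e-10) = 9.3098. pH = pKa + log([A⁻]/[HA]). 9.27 = 9.3098 + log(ratio). log(ratio) = 9.27 − 9.3098 = -0.0398. ratio = 10^(-0.0398) = 0.912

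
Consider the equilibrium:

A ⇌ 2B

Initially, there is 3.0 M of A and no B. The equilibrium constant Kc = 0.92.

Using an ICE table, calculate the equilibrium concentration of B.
[B] = 1.447 M

ICE: [A] = 3.0 − x, [B] = 2x.
Kc = (2x)²/(3.0 − x) = 0.92 ⇒ 4x² + 0.92x − 2.76 = 0.
x = (−0.92 + √(0.92² + 4·4·2.76))/(2·4) = (−0.92 + √45.006)/8 = 0.72359.
[B] = 2x = 1.447 M.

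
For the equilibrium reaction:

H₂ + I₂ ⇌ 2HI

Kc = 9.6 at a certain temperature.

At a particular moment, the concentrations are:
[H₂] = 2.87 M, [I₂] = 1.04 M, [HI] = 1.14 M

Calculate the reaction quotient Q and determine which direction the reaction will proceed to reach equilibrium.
Q = 0.435, Q < K, reaction proceeds forward (toward products)

Q = ([HI]^2) / ([H₂] × [I₂])
  = ((1.14)^2) / ((2.87)·(1.04)) = 1.2996/2.9848 = 0.4354
Since Q = 0.4354 < Kc = 9.6, the reaction proceeds forward (toward products) to reach equilibrium.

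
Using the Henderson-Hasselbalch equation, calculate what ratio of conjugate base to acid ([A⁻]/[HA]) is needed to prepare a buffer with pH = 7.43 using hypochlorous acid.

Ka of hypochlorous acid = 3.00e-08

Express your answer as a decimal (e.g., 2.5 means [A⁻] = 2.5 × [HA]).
[A⁻]/[HA] = 0.807

pKa = −log(3.00e-08) = 7.5229. pH = pKa + log([A⁻]/[HA]). 7.43 = 7.5229 + log(ratio). log(ratio) = 7.43 − 7.5229 = -0.0929. ratio = 10^(-0.0929) = 0.807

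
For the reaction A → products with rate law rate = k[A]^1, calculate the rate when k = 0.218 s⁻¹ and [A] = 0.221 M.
0.04818 M/s

rate = k·[A]^1 = 0.218·(0.221)^1 = 0.218·0.221 = 0.04818 M/s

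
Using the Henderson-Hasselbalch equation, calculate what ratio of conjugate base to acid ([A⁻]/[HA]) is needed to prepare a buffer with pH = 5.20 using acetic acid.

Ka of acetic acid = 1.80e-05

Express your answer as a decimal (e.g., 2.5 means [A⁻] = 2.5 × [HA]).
[A⁻]/[HA] = 2.853

pKa = −log(1.80e-05) = 4.7447. pH = pKa + log([A⁻]/[HA]). 5.20 = 4.7447 + log(ratio). log(ratio) = 5.20 − 4.7447 = 0.4553. ratio = 10^(0.4553) = 2.853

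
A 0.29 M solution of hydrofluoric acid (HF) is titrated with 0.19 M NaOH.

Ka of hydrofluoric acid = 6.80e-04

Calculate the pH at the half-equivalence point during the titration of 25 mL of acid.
pH = pKa = 3.17

At the half-equivalence point, [HA] = [A⁻], so by Henderson–Hasselbalch pH = pKa + log(1) = pKa.
pKa = −log(6.80e-04) = 3.17.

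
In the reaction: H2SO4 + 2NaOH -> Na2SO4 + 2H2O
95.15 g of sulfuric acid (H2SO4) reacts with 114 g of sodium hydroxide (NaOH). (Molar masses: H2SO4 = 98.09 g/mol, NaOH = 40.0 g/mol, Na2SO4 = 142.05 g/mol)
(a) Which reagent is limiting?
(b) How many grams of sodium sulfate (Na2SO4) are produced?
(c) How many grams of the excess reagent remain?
(a) H2SO4, (b) 137.8 g, (c) 36.4 g

Moles of H2SO4 = 95.15 g ÷ 98.09 g/mol = 0.970028 mol
Moles of NaOH = 114 g ÷ 40.0 g/mol = 2.85 mol
Moles ÷ coefficient: H2SO4: 0.970028/1 = 0.97, NaOH: 2.85/2 = 1.425
(a) H2SO4 has the smaller value, so H2SO4 is the limiting reagent.
(b) Moles of Na2SO4 = 0.970028 mol H2SO4 × (1/1) = 0.970028 mol; mass = 0.970028 mol × 142.05 g/mol = 137.8 g
(c) NaOH consumed = 0.970028 × (2/1) = 1.94006 mol; remaining = 2.85 − 1.94006 = 0.909945 mol; mass = 0.909945 mol × 40.0 g/mol = 36.4 g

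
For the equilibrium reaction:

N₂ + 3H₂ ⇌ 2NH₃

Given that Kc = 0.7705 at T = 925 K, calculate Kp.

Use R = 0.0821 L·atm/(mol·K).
K_p = 1.34e-04

Δn = (moles gaseous products) − (moles gaseous reactants) = -2
T = 925 K; RT = 0.0821 × 925 = 75.9425
Kp = Kc·(RT)^Δn = 0.7705 × (75.9425)^-2 = 0.7705 × 0.000173392 = 1.34e-04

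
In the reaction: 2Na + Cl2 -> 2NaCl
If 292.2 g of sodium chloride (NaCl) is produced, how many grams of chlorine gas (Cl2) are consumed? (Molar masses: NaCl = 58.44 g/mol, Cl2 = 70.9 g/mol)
Moles of NaCl = 292.2 g ÷ 58.44 g/mol = 5 mol
Mole ratio: 1 mol Cl2 / 2 mol NaCl
Moles of Cl2 = 5 × (1/2) = 2.5 mol
Mass of Cl2 = 2.5 mol × 70.9 g/mol = 177.2 g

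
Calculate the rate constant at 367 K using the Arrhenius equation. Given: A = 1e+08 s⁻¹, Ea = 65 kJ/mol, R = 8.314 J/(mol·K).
5.60e-02 s⁻¹

k = A·exp(-Ea/(R·T)) = 1e+08·exp(-65000/(8.314·367)) = 1e+08·exp(-21.3028) = 1e+08·5.6014e-10 = 5.60e-02 s⁻¹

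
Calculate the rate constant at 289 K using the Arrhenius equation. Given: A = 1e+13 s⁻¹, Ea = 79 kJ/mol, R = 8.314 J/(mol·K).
5.26e-02 s⁻¹

k = A·exp(-Ea/(R·T)) = 1e+13·exp(-79000/(8.314·289)) = 1e+13·exp(-32.8790) = 1e+13·5.2579e-15 = 5.26e-02 s⁻¹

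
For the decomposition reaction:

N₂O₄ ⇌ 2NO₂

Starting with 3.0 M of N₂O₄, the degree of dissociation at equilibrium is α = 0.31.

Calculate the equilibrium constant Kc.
K_c = 1.6713

x = α·[A]₀ = 0.31 × 3.0 = 0.93 M dissociated.
At eq: [N₂O₄] = 3.0 − 0.93 = 2.07 M; [NO₂] = 2x = 1.86 M.
Kc = [NO₂]²/[N₂O₄] = (1.86)²/2.07 = 1.671.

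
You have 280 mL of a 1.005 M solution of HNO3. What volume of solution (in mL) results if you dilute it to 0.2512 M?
Using M₁V₁ = M₂V₂:
1.005 × 280 = 0.2512 × V₂
V₂ = (1.005 × 280) / 0.2512 = 1120 mL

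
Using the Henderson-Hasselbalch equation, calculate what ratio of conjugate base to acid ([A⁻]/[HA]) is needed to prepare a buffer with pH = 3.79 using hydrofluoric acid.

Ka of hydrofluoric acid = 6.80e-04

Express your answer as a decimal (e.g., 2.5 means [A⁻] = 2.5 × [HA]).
[A⁻]/[HA] = 4.193

pKa = −log(6.80e-04) = 3.1675. pH = pKa + log([A⁻]/[HA]). 3.79 = 3.1675 + log(ratio). log(ratio) = 3.79 − 3.1675 = 0.6225. ratio = 10^(0.6225) = 4.193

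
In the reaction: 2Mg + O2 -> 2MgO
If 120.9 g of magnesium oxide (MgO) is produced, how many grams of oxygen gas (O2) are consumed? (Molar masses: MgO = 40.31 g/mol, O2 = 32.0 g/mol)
Moles of MgO = 120.9 g ÷ 40.31 g/mol = 2.99926 mol
Mole ratio: 1 mol O2 / 2 mol MgO
Moles of O2 = 2.99926 × (1/2) = 1.49963 mol
Mass of O2 = 1.49963 mol × 32.0 g/mol = 47.99 g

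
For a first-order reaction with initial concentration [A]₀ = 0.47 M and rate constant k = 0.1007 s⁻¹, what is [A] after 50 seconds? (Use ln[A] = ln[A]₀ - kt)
0.0031 M

ln[A] = ln[A]₀ - k·t = ln(0.47) - (0.1007)·(50) = -0.7550 - 5.0350 = -5.7900
[A] = e^(-5.7900) = 0.0031 M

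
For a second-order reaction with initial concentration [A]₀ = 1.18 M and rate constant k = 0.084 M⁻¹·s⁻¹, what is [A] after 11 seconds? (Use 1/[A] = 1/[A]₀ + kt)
0.5645 M

1/[A] = 1/[A]₀ + k·t = 1/1.18 + (0.084)·(11) = 0.8475 + 0.9240 = 1.7715
[A] = 1/1.7715 = 0.5645 M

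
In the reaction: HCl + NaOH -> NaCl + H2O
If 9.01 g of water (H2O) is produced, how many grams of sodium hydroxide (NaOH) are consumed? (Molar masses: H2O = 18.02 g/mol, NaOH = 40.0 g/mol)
Moles of H2O = 9.01 g ÷ 18.02 g/mol = 0.5 mol
Mole ratio: 1 mol NaOH / 1 mol H2O
Moles of NaOH = 0.5 × (1/1) = 0.5 mol
Mass of NaOH = 0.5 mol × 40.0 g/mol = 20 g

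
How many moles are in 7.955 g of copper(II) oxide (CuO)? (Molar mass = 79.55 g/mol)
Moles = 7.955 g ÷ 79.55 g/mol = 0.1 mol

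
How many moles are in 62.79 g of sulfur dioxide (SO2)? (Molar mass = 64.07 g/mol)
Moles = 62.79 g ÷ 64.07 g/mol = 0.98 mol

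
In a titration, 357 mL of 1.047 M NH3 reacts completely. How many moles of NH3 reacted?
Moles = Molarity × Volume (L)
Moles = 1.047 M × 0.357 L = 0.3738 mol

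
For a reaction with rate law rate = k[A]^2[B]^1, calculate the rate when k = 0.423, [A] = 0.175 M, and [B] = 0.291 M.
0.00377 M/s

rate = k·[A]^2·[B]^1 = 0.423·(0.175)^2·(0.291)^1 = 0.423·0.030625·0.291 = 0.00377 M/s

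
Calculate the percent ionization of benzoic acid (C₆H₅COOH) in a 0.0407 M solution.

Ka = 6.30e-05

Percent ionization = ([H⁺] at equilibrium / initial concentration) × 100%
Percent ionization = 3.86%

Let x = [H⁺]. Ka = x²/(C - x) ⇒ x² + (6.30e-05)x - (6.30e-05)(0.0407) = 0. x = 1.5701e-03. Percent = (1.5701e-03/0.0407) × 100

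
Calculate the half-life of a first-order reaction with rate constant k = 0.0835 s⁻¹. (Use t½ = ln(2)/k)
8.30 s

t½ = ln(2)/k = 0.6931/0.0835 = 8.30 s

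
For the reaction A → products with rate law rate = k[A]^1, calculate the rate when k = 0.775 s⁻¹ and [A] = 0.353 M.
0.2736 M/s

rate = k·[A]^1 = 0.775·(0.353)^1 = 0.775·0.353 = 0.2736 M/s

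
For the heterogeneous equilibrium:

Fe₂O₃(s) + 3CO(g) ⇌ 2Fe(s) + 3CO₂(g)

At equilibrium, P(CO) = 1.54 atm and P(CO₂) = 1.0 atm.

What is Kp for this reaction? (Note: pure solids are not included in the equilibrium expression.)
K_p = 0.274

Solids (Fe₂O₃, Fe) are excluded.
Kp = P(CO₂)³/P(CO)³ = (1.0)³/(1.54)³ = 1/3.652 = 0.274.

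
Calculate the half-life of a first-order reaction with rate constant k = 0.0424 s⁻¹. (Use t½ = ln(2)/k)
16.35 s

t½ = ln(2)/k = 0.6931/0.0424 = 16.35 s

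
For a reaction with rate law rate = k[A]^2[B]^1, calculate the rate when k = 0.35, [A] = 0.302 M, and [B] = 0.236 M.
0.007533 M/s

rate = k·[A]^2·[B]^1 = 0.35·(0.302)^2·(0.236)^1 = 0.35·0.091204·0.236 = 0.007533 M/s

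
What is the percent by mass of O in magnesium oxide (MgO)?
Mass of O in formula = 16.0 × 1 = 16 g/mol
Molar mass = 40.31 g/mol
% O = (16/40.31) × 100% = 39.69%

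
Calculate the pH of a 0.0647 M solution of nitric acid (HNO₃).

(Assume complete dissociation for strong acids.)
pH = 1.19

[H⁺] = 0.0647 M for strong acid. pH = -log[H⁺] = -log(0.0647)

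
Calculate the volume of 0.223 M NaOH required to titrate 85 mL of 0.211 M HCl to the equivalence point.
V_{base} = 80.4 mL

At equivalence: moles acid = moles base.
moles HCl = 0.211 M × 0.085 L = 0.017935 mol
V_NaOH = 0.017935 mol ÷ 0.223 M = 0.08043 L = 80.4 mL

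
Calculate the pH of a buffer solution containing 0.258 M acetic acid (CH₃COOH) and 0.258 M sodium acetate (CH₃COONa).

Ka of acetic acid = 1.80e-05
pH = 4.74

pKa = -log(1.80e-05) = 4.74. pH = pKa + log([A⁻]/[HA]) = 4.74 + log(0.258/0.258)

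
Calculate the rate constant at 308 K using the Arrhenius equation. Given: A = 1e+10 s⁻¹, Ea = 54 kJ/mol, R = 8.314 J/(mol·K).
6.94e+00 s⁻¹

k = A·exp(-Ea/(R·T)) = 1e+10·exp(-54000/(8.314·308)) = 1e+10·exp(-21.0879) = 1e+10·6.9446e-10 = 6.94e+00 s⁻¹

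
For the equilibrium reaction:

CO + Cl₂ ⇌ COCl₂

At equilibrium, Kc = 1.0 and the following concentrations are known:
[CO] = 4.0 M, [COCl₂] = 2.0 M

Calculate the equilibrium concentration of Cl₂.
[Cl₂] = 0.5000 M

Kc = ([COCl₂]) / ([CO] × [Cl₂]) = 1.0
[Cl₂]^1 = (product terms)/(Kc · other reactant terms) = 2 / (1.0 · 4) = 0.5
[Cl₂] = 0.5000 M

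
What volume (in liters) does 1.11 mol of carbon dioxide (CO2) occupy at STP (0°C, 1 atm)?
At STP, 1 mol of gas occupies 22.4 L
Volume = 1.11 mol × 22.4 L/mol = 24.86 L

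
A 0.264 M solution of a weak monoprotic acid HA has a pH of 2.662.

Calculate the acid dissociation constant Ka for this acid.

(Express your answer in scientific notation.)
K_a = 1.81e-05

[H⁺] = 10^(−pH) = 10^(−2.662) = 2.178e-03 M. For HA ⇌ H⁺ + A⁻, Ka = x²/(C − x) = (2.178e-03)²/(0.264 − 2.178e-03) = 1.81e-05.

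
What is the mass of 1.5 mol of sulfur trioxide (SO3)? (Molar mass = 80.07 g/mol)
Mass = 1.5 mol × 80.07 g/mol = 120.1 g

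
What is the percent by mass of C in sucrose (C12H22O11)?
Mass of C in formula = 12.01 × 12 = 144.12 g/mol
Molar mass = 342.3 g/mol
% C = (144.12/342.3) × 100% = 42.10%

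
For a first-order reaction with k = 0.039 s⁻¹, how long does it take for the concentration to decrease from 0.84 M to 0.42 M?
17.77 s

From ln[A] = ln[A]₀ - k·t: t = ln([A]₀/[A])/k = ln(0.84/0.42)/0.039 = ln(2.0000)/0.039 = 0.6931/0.039 = 17.77 s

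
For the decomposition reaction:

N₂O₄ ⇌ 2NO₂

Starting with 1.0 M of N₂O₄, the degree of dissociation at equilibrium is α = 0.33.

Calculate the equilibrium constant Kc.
K_c = 0.6501

x = α·[A]₀ = 0.33 × 1.0 = 0.33 M dissociated.
At eq: [N₂O₄] = 1.0 − 0.33 = 0.67 M; [NO₂] = 2x = 0.66 M.
Kc = [NO₂]²/[N₂O₄] = (0.66)²/0.67 = 0.6501.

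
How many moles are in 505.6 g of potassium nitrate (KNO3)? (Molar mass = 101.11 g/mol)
Moles = 505.6 g ÷ 101.11 g/mol = 5 mol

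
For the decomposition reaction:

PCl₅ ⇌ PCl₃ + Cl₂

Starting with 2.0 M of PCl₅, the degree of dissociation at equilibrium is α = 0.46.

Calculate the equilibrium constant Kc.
K_c = 0.7837

x = α·[A]₀ = 0.46 × 2.0 = 0.92 M dissociated.
At eq: [PCl₅] = 2.0 − 0.92 = 1.08 M; [PCl₃] = [Cl₂] = x = 0.92 M.
Kc = [PCl₃][Cl₂]/[PCl₅] = (0.92)²/1.08 = 0.7837.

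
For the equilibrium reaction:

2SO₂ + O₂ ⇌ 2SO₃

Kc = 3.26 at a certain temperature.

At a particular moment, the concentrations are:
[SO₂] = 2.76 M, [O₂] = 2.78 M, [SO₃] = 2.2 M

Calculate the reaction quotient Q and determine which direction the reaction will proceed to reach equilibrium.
Q = 0.229, Q < K, reaction proceeds forward (toward products)

Q = ([SO₃]^2) / ([SO₂]^2 × [O₂])
  = ((2.2)^2) / ((2.76)^2·(2.78)) = 4.84/21.177 = 0.2286
Since Q = 0.2286 < Kc = 3.26, the reaction proceeds forward (toward products) to reach equilibrium.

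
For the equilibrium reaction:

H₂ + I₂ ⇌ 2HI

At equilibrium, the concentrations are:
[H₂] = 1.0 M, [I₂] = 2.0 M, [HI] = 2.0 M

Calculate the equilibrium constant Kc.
K_c = 2.0000

Kc = ([HI]^2) / ([H₂] × [I₂])
   = ((2.0)^2) / ((1.0)·(2.0))
   = 4 / 2 = 2.0000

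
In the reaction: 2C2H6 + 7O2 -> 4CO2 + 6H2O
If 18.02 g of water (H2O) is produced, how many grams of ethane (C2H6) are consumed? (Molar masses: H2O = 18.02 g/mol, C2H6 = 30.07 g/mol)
Moles of H2O = 18.02 g ÷ 18.02 g/mol = 1 mol
Mole ratio: 2 mol C2H6 / 6 mol H2O
Moles of C2H6 = 1 × (2/6) = 0.333333 mol
Mass of C2H6 = 0.333333 mol × 30.07 g/mol = 10.02 g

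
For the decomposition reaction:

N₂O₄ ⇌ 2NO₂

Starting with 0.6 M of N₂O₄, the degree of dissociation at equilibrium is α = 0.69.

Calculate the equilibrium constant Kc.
K_c = 3.6859

x = α·[A]₀ = 0.69 × 0.6 = 0.414 M dissociated.
At eq: [N₂O₄] = 0.6 − 0.414 = 0.186 M; [NO₂] = 2x = 0.828 M.
Kc = [NO₂]²/[N₂O₄] = (0.828)²/0.186 = 3.686.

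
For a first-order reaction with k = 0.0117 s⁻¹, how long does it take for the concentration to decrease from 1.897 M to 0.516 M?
111.28 s

From ln[A] = ln[A]₀ - k·t: t = ln([A]₀/[A])/k = ln(1.897/0.516)/0.0117 = ln(3.6764)/0.0117 = 1.3019/0.0117 = 111.28 s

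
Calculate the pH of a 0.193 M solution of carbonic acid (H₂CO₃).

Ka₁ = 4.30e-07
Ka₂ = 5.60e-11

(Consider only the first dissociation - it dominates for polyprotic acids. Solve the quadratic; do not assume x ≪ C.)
pH = 3.54

x² + Ka₁·x − Ka₁·C = 0 with Ka₁ = 4.30e-07, C = 0.193.
x = (−Ka₁ + √(Ka₁² + 4·Ka₁·C))/2 = 2.8786e-04 M, so pH = 3.54.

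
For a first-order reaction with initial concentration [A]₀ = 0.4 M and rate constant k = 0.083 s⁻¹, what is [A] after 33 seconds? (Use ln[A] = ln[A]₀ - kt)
0.0259 M

ln[A] = ln[A]₀ - k·t = ln(0.4) - (0.083)·(33) = -0.9163 - 2.7390 = -3.6553
[A] = e^(-3.6553) = 0.0259 M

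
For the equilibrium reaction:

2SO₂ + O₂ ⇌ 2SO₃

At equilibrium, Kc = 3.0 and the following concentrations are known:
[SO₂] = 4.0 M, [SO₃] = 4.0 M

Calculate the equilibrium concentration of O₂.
[O₂] = 0.3333 M

Kc = ([SO₃]^2) / ([SO₂]^2 × [O₂]) = 3.0
[O₂]^1 = (product terms)/(Kc · other reactant terms) = 16 / (3.0 · 16) = 0.33333
[O₂] = 0.3333 M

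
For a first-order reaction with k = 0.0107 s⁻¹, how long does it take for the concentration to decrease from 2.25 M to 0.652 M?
115.76 s

From ln[A] = ln[A]₀ - k·t: t = ln([A]₀/[A])/k = ln(2.25/0.652)/0.0107 = ln(3.4509)/0.0107 = 1.2386/0.0107 = 115.76 s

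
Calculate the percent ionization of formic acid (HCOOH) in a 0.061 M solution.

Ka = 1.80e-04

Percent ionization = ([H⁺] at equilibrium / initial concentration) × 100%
Percent ionization = 5.29%

Let x = [H⁺]. Ka = x²/(C - x) ⇒ x² + (1.80e-04)x - (1.80e-04)(0.061) = 0. x = 3.2248e-03. Percent = (3.2248e-03/0.061) × 100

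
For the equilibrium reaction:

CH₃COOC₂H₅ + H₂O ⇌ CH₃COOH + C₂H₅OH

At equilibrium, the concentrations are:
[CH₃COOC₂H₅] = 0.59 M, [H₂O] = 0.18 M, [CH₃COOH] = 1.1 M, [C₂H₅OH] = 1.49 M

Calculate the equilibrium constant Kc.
K_c = 15.4331

Kc = ([CH₃COOH] × [C₂H₅OH]) / ([CH₃COOC₂H₅] × [H₂O])
   = ((1.1)·(1.49)) / ((0.59)·(0.18))
   = 1.639 / 0.1062 = 15.4331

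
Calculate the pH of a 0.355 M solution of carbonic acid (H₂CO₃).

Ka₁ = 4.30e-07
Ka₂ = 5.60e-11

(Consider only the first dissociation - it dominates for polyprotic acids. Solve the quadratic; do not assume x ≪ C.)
pH = 3.41

x² + Ka₁·x − Ka₁·C = 0 with Ka₁ = 4.30e-07, C = 0.355.
x = (−Ka₁ + √(Ka₁² + 4·Ka₁·C))/2 = 3.9049e-04 M, so pH = 3.41.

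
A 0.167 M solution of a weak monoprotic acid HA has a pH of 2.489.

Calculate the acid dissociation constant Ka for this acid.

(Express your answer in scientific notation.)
K_a = 6.42e-05

[H⁺] = 10^(−pH) = 10^(−2.489) = 3.243e-03 M. For HA ⇌ H⁺ + A⁻, Ka = x²/(C − x) = (3.243e-03)²/(0.167 − 3.243e-03) = 6.42e-05.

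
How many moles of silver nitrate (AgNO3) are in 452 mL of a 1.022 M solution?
Moles = Molarity × Volume (L)
Moles = 1.022 M × 0.452 L = 0.4619 mol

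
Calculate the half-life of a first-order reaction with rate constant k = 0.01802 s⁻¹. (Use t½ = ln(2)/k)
38.47 s

t½ = ln(2)/k = 0.6931/0.01802 = 38.47 s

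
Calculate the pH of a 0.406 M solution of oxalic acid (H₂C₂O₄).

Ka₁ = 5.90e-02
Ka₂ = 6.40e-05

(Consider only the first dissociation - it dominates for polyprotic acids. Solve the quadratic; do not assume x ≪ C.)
pH = 0.89

x² + Ka₁·x − Ka₁·C = 0 with Ka₁ = 5.90e-02, C = 0.406.
x = (−Ka₁ + √(Ka₁² + 4·Ka₁·C))/2 = 1.2806e-01 M, so pH = 0.89.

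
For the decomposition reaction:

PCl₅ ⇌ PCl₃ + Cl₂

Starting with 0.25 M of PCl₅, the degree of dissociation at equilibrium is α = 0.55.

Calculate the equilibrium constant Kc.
K_c = 0.1681

x = α·[A]₀ = 0.55 × 0.25 = 0.1375 M dissociated.
At eq: [PCl₅] = 0.25 − 0.1375 = 0.1125 M; [PCl₃] = [Cl₂] = x = 0.1375 M.
Kc = [PCl₃][Cl₂]/[PCl₅] = (0.1375)²/0.1125 = 0.1681.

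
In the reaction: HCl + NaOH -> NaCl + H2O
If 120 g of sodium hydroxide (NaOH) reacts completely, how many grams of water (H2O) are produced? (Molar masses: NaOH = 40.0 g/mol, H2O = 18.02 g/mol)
Moles of NaOH = 120 g ÷ 40.0 g/mol = 3 mol
Mole ratio: 1 mol H2O / 1 mol NaOH
Moles of H2O = 3 × (1/1) = 3 mol
Mass of H2O = 3 mol × 18.02 g/mol = 54.06 g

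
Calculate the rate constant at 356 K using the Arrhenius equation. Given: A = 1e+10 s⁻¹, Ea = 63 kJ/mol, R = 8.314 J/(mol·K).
5.70e+00 s⁻¹

k = A·exp(-Ea/(R·T)) = 1e+10·exp(-63000/(8.314·356)) = 1e+10·exp(-21.2853) = 1e+10·5.7003e-10 = 5.70e+00 s⁻¹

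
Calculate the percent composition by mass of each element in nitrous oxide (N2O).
N: 63.65%, O: 36.35%

Molar mass of N2O = 44.02 g/mol
% N = (2 × 14.01) / 44.02 × 100% = 28.02 / 44.02 × 100% = 63.65%
% O = (1 × 16.0) / 44.02 × 100% = 16 / 44.02 × 100% = 36.35%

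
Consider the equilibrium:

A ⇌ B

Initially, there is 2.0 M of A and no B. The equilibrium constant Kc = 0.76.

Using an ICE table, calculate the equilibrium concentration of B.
[B] = 0.864 M

ICE: [A] = 2.0 − x, [B] = x.
Kc = x/(2.0 − x) = 0.76 ⇒ x = 0.76·2.0/(1 + 0.76) = 1.52/1.76 = 0.8636.
[B] = x = 0.864 M.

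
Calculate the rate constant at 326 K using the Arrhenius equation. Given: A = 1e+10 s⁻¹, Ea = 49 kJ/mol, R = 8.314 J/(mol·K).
1.41e+02 s⁻¹

k = A·exp(-Ea/(R·T)) = 1e+10·exp(-49000/(8.314·326)) = 1e+10·exp(-18.0788) = 1e+10·1.4077e-08 = 1.41e+02 s⁻¹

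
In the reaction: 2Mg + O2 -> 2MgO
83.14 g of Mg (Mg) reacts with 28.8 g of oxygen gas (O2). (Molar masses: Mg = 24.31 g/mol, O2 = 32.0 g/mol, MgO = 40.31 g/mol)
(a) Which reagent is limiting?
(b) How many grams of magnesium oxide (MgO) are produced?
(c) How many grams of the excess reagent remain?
(a) O2, (b) 72.56 g, (c) 39.38 g

Moles of Mg = 83.14 g ÷ 24.31 g/mol = 3.41999 mol
Moles of O2 = 28.8 g ÷ 32.0 g/mol = 0.9 mol
Moles ÷ coefficient: Mg: 3.41999/2 = 1.71, O2: 0.9/1 = 0.9
(a) O2 has the smaller value, so O2 is the limiting reagent.
(b) Moles of MgO = 0.9 mol O2 × (2/1) = 1.8 mol; mass = 1.8 mol × 40.31 g/mol = 72.56 g
(c) Mg consumed = 0.9 × (2/1) = 1.8 mol; remaining = 3.41999 − 1.8 = 1.61999 mol; mass = 1.61999 mol × 24.31 g/mol = 39.38 g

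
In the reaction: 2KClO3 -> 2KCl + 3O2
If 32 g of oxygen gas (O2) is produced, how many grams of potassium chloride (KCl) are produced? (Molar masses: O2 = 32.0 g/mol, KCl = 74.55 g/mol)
Moles of O2 = 32 g ÷ 32.0 g/mol = 1 mol
Mole ratio: 2 mol KCl / 3 mol O2
Moles of KCl = 1 × (2/3) = 0.666667 mol
Mass of KCl = 0.666667 mol × 74.55 g/mol = 49.7 g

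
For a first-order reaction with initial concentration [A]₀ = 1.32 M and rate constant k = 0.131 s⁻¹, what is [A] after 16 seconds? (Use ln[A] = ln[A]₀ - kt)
0.1623 M

ln[A] = ln[A]₀ - k·t = ln(1.32) - (0.131)·(16) = 0.2776 - 2.0960 = -1.8184
[A] = e^(-1.8184) = 0.1623 M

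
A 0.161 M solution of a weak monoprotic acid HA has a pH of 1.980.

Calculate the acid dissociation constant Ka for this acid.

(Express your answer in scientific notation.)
K_a = 7.28e-04

[H⁺] = 10^(−pH) = 10^(−1.980) = 1.047e-02 M. For HA ⇌ H⁺ + A⁻, Ka = x²/(C − x) = (1.047e-02)²/(0.161 − 1.047e-02) = 7.28e-04.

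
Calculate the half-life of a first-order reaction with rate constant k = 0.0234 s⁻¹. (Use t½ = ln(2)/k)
29.62 s

t½ = ln(2)/k = 0.6931/0.0234 = 29.62 s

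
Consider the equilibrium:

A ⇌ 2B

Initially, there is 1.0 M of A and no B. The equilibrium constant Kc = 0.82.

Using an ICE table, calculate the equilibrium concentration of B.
[B] = 0.723 M

ICE: [A] = 1.0 − x, [B] = 2x.
Kc = (2x)²/(1.0 − x) = 0.82 ⇒ 4x² + 0.82x − 0.82 = 0.
x = (−0.82 + √(0.82² + 4·4·0.82))/(2·4) = (−0.82 + √13.792)/8 = 0.36173.
[B] = 2x = 0.723 M.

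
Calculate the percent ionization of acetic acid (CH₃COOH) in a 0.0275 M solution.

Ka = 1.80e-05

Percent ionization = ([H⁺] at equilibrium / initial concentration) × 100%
Percent ionization = 2.53%

Let x = [H⁺]. Ka = x²/(C - x) ⇒ x² + (1.80e-05)x - (1.80e-05)(0.0275) = 0. x = 6.9462e-04. Percent = (6.9462e-04/0.0275) × 100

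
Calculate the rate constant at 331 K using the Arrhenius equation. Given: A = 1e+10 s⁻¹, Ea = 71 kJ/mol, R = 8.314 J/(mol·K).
6.24e-02 s⁻¹

k = A·exp(-Ea/(R·T)) = 1e+10·exp(-71000/(8.314·331)) = 1e+10·exp(-25.8000) = 1e+10·6.2400e-12 = 6.24e-02 s⁻¹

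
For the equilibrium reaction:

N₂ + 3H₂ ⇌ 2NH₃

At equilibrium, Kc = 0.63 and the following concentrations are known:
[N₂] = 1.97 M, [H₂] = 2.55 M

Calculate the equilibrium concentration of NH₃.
[NH₃] = 4.5364 M

Kc = ([NH₃]^2) / ([N₂] × [H₂]^3) = 0.63
[NH₃]^2 = Kc · (reactant terms)/(other product terms) = 0.63 · 32.665 / 1 = 20.579
[NH₃] = (20.579)^(1/2) = 4.5364 M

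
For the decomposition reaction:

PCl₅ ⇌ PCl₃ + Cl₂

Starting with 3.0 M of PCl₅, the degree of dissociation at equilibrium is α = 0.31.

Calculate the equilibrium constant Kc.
K_c = 0.4178

x = α·[A]₀ = 0.31 × 3.0 = 0.93 M dissociated.
At eq: [PCl₅] = 3.0 − 0.93 = 2.07 M; [PCl₃] = [Cl₂] = x = 0.93 M.
Kc = [PCl₃][Cl₂]/[PCl₅] = (0.93)²/2.07 = 0.4178.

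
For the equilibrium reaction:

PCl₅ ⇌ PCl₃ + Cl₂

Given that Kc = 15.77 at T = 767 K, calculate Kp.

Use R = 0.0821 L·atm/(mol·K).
K_p = 993.0479

Δn = (moles gaseous products) − (moles gaseous reactants) = 1
T = 767 K; RT = 0.0821 × 767 = 62.9707
Kp = Kc·(RT)^Δn = 15.77 × (62.9707)^1 = 15.77 × 62.9707 = 993.0479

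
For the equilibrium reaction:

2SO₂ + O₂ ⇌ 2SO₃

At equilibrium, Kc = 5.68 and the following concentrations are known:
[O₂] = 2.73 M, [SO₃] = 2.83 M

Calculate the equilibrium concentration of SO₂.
[SO₂] = 0.7187 M

Kc = ([SO₃]^2) / ([SO₂]^2 × [O₂]) = 5.68
[SO₂]^2 = (product terms)/(Kc · other reactant terms) = 8.0089 / (5.68 · 2.73) = 0.51649
[SO₂] = (0.51649)^(1/2) = 0.7187 M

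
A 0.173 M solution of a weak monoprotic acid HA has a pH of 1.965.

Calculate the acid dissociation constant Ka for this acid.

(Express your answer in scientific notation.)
K_a = 7.25e-04

[H⁺] = 10^(−pH) = 10^(−1.965) = 1.084e-02 M. For HA ⇌ H⁺ + A⁻, Ka = x²/(C − x) = (1.084e-02)²/(0.173 − 1.084e-02) = 7.25e-04.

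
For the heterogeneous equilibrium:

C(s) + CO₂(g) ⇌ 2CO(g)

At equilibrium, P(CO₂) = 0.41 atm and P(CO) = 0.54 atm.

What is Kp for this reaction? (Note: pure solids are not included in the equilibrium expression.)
K_p = 0.711

Solid C is excluded.
Kp = P(CO)²/P(CO₂) = (0.54)²/0.41 = 0.2916/0.41 = 0.711.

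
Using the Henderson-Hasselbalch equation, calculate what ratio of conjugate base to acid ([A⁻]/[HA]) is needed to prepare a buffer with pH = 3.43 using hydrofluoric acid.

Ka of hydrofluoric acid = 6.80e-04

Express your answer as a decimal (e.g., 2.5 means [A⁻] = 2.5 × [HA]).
[A⁻]/[HA] = 1.830

pKa = −log(6.80e-04) = 3.1675. pH = pKa + log([A⁻]/[HA]). 3.43 = 3.1675 + log(ratio). log(ratio) = 3.43 − 3.1675 = 0.2625. ratio = 10^(0.2625) = 1.830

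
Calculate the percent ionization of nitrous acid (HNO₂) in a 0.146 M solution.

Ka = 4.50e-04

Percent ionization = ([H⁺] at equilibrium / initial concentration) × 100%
Percent ionization = 5.4%

Let x = [H⁺]. Ka = x²/(C - x) ⇒ x² + (4.50e-04)x - (4.50e-04)(0.146) = 0. x = 7.8837e-03. Percent = (7.8837e-03/0.146) × 100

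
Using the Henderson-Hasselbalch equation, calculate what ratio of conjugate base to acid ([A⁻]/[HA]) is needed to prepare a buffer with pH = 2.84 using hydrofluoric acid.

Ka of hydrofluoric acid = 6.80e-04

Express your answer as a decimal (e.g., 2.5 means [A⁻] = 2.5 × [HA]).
[A⁻]/[HA] = 0.470

pKa = −log(6.80e-04) = 3.1675. pH = pKa + log([A⁻]/[HA]). 2.84 = 3.1675 + log(ratio). log(ratio) = 2.84 − 3.1675 = -0.3275. ratio = 10^(-0.3275) = 0.470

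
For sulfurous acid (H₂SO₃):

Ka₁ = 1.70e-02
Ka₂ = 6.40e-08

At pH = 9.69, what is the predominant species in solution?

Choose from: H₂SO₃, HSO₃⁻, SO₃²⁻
SO₃²⁻

pKa1 = 1.77, pKa2 = 7.19. Each pKa is the crossover between adjacent species; pH = 9.69 lies in the region where SO₃²⁻ predominates.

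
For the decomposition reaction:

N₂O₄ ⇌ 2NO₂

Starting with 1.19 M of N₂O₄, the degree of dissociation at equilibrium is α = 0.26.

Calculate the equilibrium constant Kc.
K_c = 0.4348

x = α·[A]₀ = 0.26 × 1.19 = 0.3094 M dissociated.
At eq: [N₂O₄] = 1.19 − 0.3094 = 0.8806 M; [NO₂] = 2x = 0.6188 M.
Kc = [NO₂]²/[N₂O₄] = (0.6188)²/0.8806 = 0.4348.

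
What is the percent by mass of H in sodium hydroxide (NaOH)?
Mass of H in formula = 1.008 × 1 = 1.008 g/mol
Molar mass = 40.0 g/mol
% H = (1.008/40.0) × 100% = 2.52%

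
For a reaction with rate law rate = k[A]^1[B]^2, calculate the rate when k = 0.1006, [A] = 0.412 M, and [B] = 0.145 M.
0.0008714 M/s

rate = k·[A]^1·[B]^2 = 0.1006·(0.412)^1·(0.145)^2 = 0.1006·0.412·0.021025 = 0.0008714 M/s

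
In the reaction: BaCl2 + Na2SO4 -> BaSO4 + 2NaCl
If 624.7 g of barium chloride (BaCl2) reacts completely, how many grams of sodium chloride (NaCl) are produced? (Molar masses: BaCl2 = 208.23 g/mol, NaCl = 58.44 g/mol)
Moles of BaCl2 = 624.7 g ÷ 208.23 g/mol = 3.00005 mol
Mole ratio: 2 mol NaCl / 1 mol BaCl2
Moles of NaCl = 3.00005 × (2/1) = 6.0001 mol
Mass of NaCl = 6.0001 mol × 58.44 g/mol = 350.6 g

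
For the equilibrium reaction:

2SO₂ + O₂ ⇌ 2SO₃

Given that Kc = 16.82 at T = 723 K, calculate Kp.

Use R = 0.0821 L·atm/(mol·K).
K_p = 0.2834

Δn = (moles gaseous products) − (moles gaseous reactants) = -1
T = 723 K; RT = 0.0821 × 723 = 59.3583
Kp = Kc·(RT)^Δn = 16.82 × (59.3583)^-1 = 16.82 × 0.0168468 = 0.2834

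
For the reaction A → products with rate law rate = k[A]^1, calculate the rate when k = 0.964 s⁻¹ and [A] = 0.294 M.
0.2834 M/s

rate = k·[A]^1 = 0.964·(0.294)^1 = 0.964·0.294 = 0.2834 M/s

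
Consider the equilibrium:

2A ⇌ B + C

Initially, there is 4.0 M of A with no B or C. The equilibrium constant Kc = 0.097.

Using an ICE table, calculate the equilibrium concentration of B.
[B] = 0.768 M

ICE: [A] = 4.0 − 2x, [B] = [C] = x.
Kc = x²/(4.0 − 2x)² = 0.097 ⇒ √Kc = x/(4.0 − 2x).
x = √0.097·4.0/(1 + 2√0.097) = 0.31145·4.0/1.6229 = 0.76764.
[B] = x = 0.768 M.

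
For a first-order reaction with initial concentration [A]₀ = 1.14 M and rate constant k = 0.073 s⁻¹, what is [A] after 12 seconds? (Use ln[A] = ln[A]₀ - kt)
0.4747 M

ln[A] = ln[A]₀ - k·t = ln(1.14) - (0.073)·(12) = 0.1310 - 0.8760 = -0.7450
[A] = e^(-0.7450) = 0.4747 M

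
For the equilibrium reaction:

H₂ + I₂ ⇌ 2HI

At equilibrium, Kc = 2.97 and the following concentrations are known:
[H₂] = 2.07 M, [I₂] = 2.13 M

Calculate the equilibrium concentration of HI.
[HI] = 3.6187 M

Kc = ([HI]^2) / ([H₂] × [I₂]) = 2.97
[HI]^2 = Kc · (reactant terms)/(other product terms) = 2.97 · 4.4091 / 1 = 13.095
[HI] = (13.095)^(1/2) = 3.6187 M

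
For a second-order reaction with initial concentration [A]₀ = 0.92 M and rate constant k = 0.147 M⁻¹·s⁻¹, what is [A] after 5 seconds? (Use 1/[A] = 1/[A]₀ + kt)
0.5489 M

1/[A] = 1/[A]₀ + k·t = 1/0.92 + (0.147)·(5) = 1.0870 + 0.7350 = 1.8220
[A] = 1/1.8220 = 0.5489 M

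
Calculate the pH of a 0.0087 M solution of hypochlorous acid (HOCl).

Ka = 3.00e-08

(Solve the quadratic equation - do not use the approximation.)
pH = 4.79

x² + Ka×x - Ka×C = 0. Using quadratic formula: [H⁺] = 1.6141e-05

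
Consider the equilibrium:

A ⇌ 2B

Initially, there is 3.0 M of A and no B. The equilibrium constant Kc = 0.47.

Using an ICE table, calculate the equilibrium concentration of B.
[B] = 1.076 M

ICE: [A] = 3.0 − x, [B] = 2x.
Kc = (2x)²/(3.0 − x) = 0.47 ⇒ 4x² + 0.47x − 1.41 = 0.
x = (−0.47 + √(0.47² + 4·4·1.41))/(2·4) = (−0.47 + √22.781)/8 = 0.53787.
[B] = 2x = 1.076 M.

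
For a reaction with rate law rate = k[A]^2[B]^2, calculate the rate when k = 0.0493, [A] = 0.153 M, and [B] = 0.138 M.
2.198e-05 M/s

rate = k·[A]^2·[B]^2 = 0.0493·(0.153)^2·(0.138)^2 = 0.0493·0.023409·0.019044 = 2.198e-05 M/s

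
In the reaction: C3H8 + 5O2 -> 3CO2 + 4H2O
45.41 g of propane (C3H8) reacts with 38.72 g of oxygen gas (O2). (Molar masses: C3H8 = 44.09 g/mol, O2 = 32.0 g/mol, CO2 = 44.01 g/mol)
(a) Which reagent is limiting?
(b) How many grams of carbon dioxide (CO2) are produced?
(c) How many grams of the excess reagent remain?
(a) O2, (b) 31.95 g, (c) 34.74 g

Moles of C3H8 = 45.41 g ÷ 44.09 g/mol = 1.02994 mol
Moles of O2 = 38.72 g ÷ 32.0 g/mol = 1.21 mol
Moles ÷ coefficient: C3H8: 1.02994/1 = 1.03, O2: 1.21/5 = 0.242
(a) O2 has the smaller value, so O2 is the limiting reagent.
(b) Moles of CO2 = 1.21 mol O2 × (3/5) = 0.726 mol; mass = 0.726 mol × 44.01 g/mol = 31.95 g
(c) C3H8 consumed = 1.21 × (1/5) = 0.242 mol; remaining = 1.02994 − 0.242 = 0.787939 mol; mass = 0.787939 mol × 44.09 g/mol = 34.74 g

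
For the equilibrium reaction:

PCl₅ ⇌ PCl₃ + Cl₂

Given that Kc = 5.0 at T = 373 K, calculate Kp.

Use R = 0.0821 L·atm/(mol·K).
K_p = 153.1165

Δn = (moles gaseous products) − (moles gaseous reactants) = 1
T = 373 K; RT = 0.0821 × 373 = 30.6233
Kp = Kc·(RT)^Δn = 5.0 × (30.6233)^1 = 5.0 × 30.6233 = 153.1165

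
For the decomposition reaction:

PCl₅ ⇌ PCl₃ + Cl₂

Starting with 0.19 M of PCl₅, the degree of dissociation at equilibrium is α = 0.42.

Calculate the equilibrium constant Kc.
K_c = 0.0578

x = α·[A]₀ = 0.42 × 0.19 = 0.0798 M dissociated.
At eq: [PCl₅] = 0.19 − 0.0798 = 0.1102 M; [PCl₃] = [Cl₂] = x = 0.0798 M.
Kc = [PCl₃][Cl₂]/[PCl₅] = (0.0798)²/0.1102 = 0.05779.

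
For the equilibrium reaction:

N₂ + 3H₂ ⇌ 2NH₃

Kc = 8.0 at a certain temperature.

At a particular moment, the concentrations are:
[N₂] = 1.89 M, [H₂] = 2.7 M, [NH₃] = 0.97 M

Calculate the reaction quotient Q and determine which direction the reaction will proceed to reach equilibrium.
Q = 0.025, Q < K, reaction proceeds forward (toward products)

Q = ([NH₃]^2) / ([N₂] × [H₂]^3)
  = ((0.97)^2) / ((1.89)·(2.7)^3) = 0.9409/37.201 = 0.02529
Since Q = 0.02529 < Kc = 8.0, the reaction proceeds forward (toward products) to reach equilibrium.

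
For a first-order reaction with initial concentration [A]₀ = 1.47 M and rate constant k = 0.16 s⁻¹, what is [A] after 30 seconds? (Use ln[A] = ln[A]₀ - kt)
0.0121 M

ln[A] = ln[A]₀ - k·t = ln(1.47) - (0.16)·(30) = 0.3853 - 4.8000 = -4.4147
[A] = e^(-4.4147) = 0.0121 M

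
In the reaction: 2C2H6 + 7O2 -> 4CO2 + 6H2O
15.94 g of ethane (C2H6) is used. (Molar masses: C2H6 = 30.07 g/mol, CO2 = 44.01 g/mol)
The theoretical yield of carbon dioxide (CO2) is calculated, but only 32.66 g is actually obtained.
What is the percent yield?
Moles of C2H6 = 15.94 g ÷ 30.07 g/mol = 0.530096 mol
Mole ratio: 4 mol CO2 / 2 mol C2H6
Moles of CO2 = 0.530096 × (4/2) = 1.06019 mol
Theoretical yield = 1.06019 mol × 44.01 g/mol = 46.659 g
Actual yield = 32.66 g
Percent yield = (32.66 / 46.659) × 100% = 70.0%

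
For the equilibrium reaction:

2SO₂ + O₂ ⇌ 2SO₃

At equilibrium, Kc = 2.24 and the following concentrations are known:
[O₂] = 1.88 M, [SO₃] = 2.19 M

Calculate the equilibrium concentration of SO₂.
[SO₂] = 1.0672 M

Kc = ([SO₃]^2) / ([SO₂]^2 × [O₂]) = 2.24
[SO₂]^2 = (product terms)/(Kc · other reactant terms) = 4.7961 / (2.24 · 1.88) = 1.1389
[SO₂] = (1.1389)^(1/2) = 1.0672 M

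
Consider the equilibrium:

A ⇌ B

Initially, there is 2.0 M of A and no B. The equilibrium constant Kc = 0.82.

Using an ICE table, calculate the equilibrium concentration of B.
[B] = 0.901 M

ICE: [A] = 2.0 − x, [B] = x.
Kc = x/(2.0 − x) = 0.82 ⇒ x = 0.82·2.0/(1 + 0.82) = 1.64/1.82 = 0.9011.
[B] = x = 0.901 M.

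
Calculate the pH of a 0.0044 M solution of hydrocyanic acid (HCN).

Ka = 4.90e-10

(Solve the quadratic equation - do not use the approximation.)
pH = 5.83

x² + Ka×x - Ka×C = 0. Using quadratic formula: [H⁺] = 1.4681e-06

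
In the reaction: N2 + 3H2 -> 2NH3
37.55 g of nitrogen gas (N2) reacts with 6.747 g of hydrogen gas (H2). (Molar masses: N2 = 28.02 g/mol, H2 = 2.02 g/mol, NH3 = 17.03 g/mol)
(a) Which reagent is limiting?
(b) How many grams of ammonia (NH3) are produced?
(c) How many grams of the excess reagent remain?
(a) H2, (b) 37.92 g, (c) 6.353 g

Moles of N2 = 37.55 g ÷ 28.02 g/mol = 1.34011 mol
Moles of H2 = 6.747 g ÷ 2.02 g/mol = 3.3401 mol
Moles ÷ coefficient: N2: 1.34011/1 = 1.34, H2: 3.3401/3 = 1.113
(a) H2 has the smaller value, so H2 is the limiting reagent.
(b) Moles of NH3 = 3.3401 mol H2 × (2/3) = 2.22673 mol; mass = 2.22673 mol × 17.03 g/mol = 37.92 g
(c) N2 consumed = 3.3401 × (1/3) = 1.11337 mol; remaining = 1.34011 − 1.11337 = 0.226748 mol; mass = 0.226748 mol × 28.02 g/mol = 6.353 g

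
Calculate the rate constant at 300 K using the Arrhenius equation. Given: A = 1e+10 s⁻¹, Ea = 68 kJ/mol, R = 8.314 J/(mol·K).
1.44e-02 s⁻¹

k = A·exp(-Ea/(R·T)) = 1e+10·exp(-68000/(8.314·300)) = 1e+10·exp(-27.2633) = 1e+10·1.4445e-12 = 1.44e-02 s⁻¹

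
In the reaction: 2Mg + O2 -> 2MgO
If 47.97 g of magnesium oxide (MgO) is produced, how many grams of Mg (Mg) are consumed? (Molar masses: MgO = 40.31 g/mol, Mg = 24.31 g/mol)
Moles of MgO = 47.97 g ÷ 40.31 g/mol = 1.19003 mol
Mole ratio: 2 mol Mg / 2 mol MgO
Moles of Mg = 1.19003 × (2/2) = 1.19003 mol
Mass of Mg = 1.19003 mol × 24.31 g/mol = 28.93 g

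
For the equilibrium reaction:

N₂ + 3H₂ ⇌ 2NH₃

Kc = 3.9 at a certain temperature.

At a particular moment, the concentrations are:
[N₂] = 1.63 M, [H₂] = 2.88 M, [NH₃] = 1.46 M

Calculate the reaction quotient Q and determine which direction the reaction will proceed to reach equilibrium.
Q = 0.055, Q < K, reaction proceeds forward (toward products)

Q = ([NH₃]^2) / ([N₂] × [H₂]^3)
  = ((1.46)^2) / ((1.63)·(2.88)^3) = 2.1316/38.937 = 0.05474
Since Q = 0.05474 < Kc = 3.9, the reaction proceeds forward (toward products) to reach equilibrium.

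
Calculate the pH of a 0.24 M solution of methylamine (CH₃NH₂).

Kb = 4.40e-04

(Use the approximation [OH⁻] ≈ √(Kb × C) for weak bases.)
pH = 12.01

[OH⁻] = √(Kb × C) = √(4.40e-04 × 0.24) = 1.0276e-02. pOH = 1.99, pH = 14 - pOH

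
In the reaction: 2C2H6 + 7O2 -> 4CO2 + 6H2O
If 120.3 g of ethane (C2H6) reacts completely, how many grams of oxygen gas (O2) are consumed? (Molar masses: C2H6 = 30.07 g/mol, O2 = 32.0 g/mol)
Moles of C2H6 = 120.3 g ÷ 30.07 g/mol = 4.00067 mol
Mole ratio: 7 mol O2 / 2 mol C2H6
Moles of O2 = 4.00067 × (7/2) = 14.0023 mol
Mass of O2 = 14.0023 mol × 32.0 g/mol = 448.1 g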